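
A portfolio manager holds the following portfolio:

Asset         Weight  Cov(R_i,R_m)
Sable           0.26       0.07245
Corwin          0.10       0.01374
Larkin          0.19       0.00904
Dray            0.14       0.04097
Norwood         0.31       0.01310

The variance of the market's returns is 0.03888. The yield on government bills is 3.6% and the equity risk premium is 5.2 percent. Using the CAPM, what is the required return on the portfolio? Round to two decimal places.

β_Sable = 0.07245 / 0.03888 = 1.8634
β_Corwin = 0.01374 / 0.03888 = 0.3534
β_Larkin = 0.00904 / 0.03888 = 0.2325
β_Dray = 0.04097 / 0.03888 = 1.0538
β_Norwood = 0.01310 / 0.03888 = 0.3369
β_P = Σ w_i β_i = 0.26×1.8634 + 0.10×0.3534 + 0.19×0.2325 + 0.14×1.0538 + 0.31×0.3369 = 0.8160
E(R_P) = R_f + β_P × MRP = 3.6% + 0.8160 × 5.2% = 7.84%

7.84%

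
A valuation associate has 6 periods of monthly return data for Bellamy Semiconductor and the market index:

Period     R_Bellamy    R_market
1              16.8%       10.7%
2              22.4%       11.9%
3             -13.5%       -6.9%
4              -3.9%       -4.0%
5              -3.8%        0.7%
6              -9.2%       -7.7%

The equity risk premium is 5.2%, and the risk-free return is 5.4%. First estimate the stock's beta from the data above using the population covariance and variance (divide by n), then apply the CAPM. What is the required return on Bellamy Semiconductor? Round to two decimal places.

Mean R_i = (16.8 + 22.4 − 13.5 − 3.9 − 3.8 − 9.2) / 6 = 1.4667%
Mean R_m = (10.7 + 11.9 − 6.9 − 4.0 + 0.7 − 7.7) / 6 = 0.7833%
Σ(R_i − R̄_i)(R_m − R̄_m) = 616.3567  ⇒  Cov = 616.3567 / 6 = 102.7261
Σ(R_m − R̄_m)² = 375.8083  ⇒  Var(R_m) = 375.8083 / 6 = 62.6347
β = Cov / Var(R_m) = 102.7261 / 62.6347 = 1.6401
E(R) = R_f + β × MRP = 5.4% + 1.6401 × 5.2% = 13.93%

13.93%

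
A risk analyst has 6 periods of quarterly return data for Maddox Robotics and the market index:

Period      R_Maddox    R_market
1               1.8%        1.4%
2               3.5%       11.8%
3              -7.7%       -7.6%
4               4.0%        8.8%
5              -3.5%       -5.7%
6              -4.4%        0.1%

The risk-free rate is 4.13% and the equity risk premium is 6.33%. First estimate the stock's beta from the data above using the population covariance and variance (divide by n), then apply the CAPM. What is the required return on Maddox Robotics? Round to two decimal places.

Mean R_i = (1.8 + 3.5 − 7.7 + 4.0 − 3.5 − 4.4) / 6 = -1.0500%
Mean R_m = (1.4 + 11.8 − 7.6 + 8.8 − 5.7 + 0.1) / 6 = 1.4667%
Σ(R_i − R̄_i)(R_m − R̄_m) = 166.2900  ⇒  Cov = 166.2900 / 6 = 27.7150
Σ(R_m − R̄_m)² = 295.9933  ⇒  Var(R_m) = 295.9933 / 6 = 49.3322
β = Cov / Var(R_m) = 27.7150 / 49.3322 = 0.5618
E(R) = R_f + β × MRP = 4.13% + 0.5618 × 6.33% = 7.69%

7.69%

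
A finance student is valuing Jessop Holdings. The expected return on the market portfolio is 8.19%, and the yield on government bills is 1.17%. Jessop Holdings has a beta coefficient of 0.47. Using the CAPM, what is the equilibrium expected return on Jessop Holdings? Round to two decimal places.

4.47%

Market risk premium = E(R_m) − R_f = 8.19% − 1.17% = 7.02%
E(R) = R_f + β × MRP = 1.17% + 0.47 × 7.02% = 4.47%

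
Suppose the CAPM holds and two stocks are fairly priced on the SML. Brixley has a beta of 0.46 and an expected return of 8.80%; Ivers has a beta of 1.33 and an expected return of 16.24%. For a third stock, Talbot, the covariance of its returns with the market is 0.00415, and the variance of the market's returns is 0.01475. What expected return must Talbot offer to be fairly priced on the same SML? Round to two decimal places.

MRP = (16.24% − 8.80%) / (1.33 − 0.46) = 8.5517%
R_f = 8.80% − 0.46 × 8.5517% = 4.8662%
β_Talbot = Cov / Var(R_m) = 0.00415 / 0.01475 = 0.2814
E(R_Talbot) = R_f + β × MRP = 4.8662% + 0.2814 × 8.5517% = 7.27%

7.27%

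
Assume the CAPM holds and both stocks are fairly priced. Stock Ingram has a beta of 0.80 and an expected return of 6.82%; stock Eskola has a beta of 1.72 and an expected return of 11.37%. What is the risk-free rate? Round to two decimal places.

Both satisfy E(R) = R_f + β·MRP, so the slope of the SML is
MRP = (11.37% − 6.82%) / (1.72 − 0.80) = 4.55% / 0.92 = 4.9457%
R_f = E(R_Ingram) − β_Ingram·MRP = 6.82% − 0.80 × 4.9457% = 2.8634%

2.86%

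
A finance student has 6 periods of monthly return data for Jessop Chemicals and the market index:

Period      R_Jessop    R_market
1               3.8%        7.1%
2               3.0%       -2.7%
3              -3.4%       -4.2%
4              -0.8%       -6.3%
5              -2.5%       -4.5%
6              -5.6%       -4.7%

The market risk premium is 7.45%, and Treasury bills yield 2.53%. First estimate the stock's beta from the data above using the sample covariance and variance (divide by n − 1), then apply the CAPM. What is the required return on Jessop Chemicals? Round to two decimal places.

6.42%

Mean R_i = (3.8 + 3.0 − 3.4 − 0.8 − 2.5 − 5.6) / 6 = -0.9167%
Mean R_m = (7.1 − 2.7 − 4.2 − 6.3 − 4.5 − 4.7) / 6 = -2.5500%
Σ(R_i − R̄_i)(R_m − R̄_m) = 61.7450  ⇒  Cov = 61.7450 / 5 = 12.3490
Σ(R_m − R̄_m)² = 118.3550  ⇒  Var(R_m) = 118.3550 / 5 = 23.6710
β = Cov / Var(R_m) = 12.3490 / 23.6710 = 0.5217
E(R) = R_f + β × MRP = 2.53% + 0.5217 × 7.45% = 6.42%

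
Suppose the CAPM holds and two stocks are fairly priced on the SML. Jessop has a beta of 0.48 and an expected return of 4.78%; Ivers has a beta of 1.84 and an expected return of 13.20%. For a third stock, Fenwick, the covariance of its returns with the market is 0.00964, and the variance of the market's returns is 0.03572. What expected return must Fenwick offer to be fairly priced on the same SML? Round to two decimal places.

MRP = (13.20% − 4.78%) / (1.84 − 0.48) = 6.1912%
R_f = 4.78% − 0.48 × 6.1912% = 1.8082%
β_Fenwick = Cov / Var(R_m) = 0.00964 / 0.03572 = 0.2699
E(R_Fenwick) = R_f + β × MRP = 1.8082% + 0.2699 × 6.1912% = 3.48%

3.48%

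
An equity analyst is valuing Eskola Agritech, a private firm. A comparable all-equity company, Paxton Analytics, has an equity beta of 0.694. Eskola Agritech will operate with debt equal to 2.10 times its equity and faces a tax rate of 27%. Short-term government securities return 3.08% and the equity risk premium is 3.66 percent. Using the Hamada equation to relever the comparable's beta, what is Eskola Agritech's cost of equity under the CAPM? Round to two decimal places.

β_L = β_U × [1 + (1 − t)(D/E)] = 0.694 × [1 + (1 − 0.27) × 2.10]
    = 0.694 × [1 + 0.73 × 2.10] = 0.694 × 2.5330 = 1.7579
E(R) = R_f + β_L × MRP = 3.08% + 1.7579 × 3.66% = 9.51%

9.51%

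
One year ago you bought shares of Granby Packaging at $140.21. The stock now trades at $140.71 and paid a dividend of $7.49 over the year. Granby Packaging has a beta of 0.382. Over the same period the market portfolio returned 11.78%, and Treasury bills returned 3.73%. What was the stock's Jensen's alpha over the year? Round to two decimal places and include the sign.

-1.11%

Realised HPR = (P1 + D1 − P0) / P0 = (140.71 + 7.49 − 140.21) / 140.21 = 7.99 / 140.21 = 5.6986%
MRP = 11.78% − 3.73% = 8.05%
CAPM required = R_f + β·MRP = 3.73% + 0.382 × 8.05% = 6.80510%
α = realised − required = 5.6986% − 6.80510% = -1.11%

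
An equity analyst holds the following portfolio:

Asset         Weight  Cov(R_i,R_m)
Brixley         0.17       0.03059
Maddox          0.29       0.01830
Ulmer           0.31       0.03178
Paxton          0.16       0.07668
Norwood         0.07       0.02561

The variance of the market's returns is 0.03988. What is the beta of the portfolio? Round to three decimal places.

β_Brixley = 0.03059 / 0.03988 = 0.7671
β_Maddox = 0.01830 / 0.03988 = 0.4589
β_Ulmer = 0.03178 / 0.03988 = 0.7969
β_Paxton = 0.07668 / 0.03988 = 1.9228
β_Norwood = 0.02561 / 0.03988 = 0.6422
β_P = Σ w_i β_i = 0.17×0.7671 + 0.29×0.4589 + 0.31×0.7969 + 0.16×1.9228 + 0.07×0.6422 = 0.8631

0.863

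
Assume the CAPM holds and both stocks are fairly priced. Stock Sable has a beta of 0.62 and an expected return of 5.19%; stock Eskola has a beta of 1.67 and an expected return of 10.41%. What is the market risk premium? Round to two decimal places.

Both satisfy E(R) = R_f + β·MRP, so the slope of the SML is
MRP = (10.41% − 5.19%) / (1.67 − 0.62) = 5.22% / 1.05 = 4.9714%

4.97%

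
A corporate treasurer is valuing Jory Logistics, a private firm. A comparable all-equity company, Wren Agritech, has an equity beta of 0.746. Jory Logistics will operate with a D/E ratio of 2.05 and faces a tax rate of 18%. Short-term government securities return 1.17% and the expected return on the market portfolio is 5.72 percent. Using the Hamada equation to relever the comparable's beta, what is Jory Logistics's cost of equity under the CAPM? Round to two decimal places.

β_L = β_U × [1 + (1 − t)(D/E)] = 0.746 × [1 + (1 − 0.18) × 2.05]
    = 0.746 × [1 + 0.82 × 2.05] = 0.746 × 2.6810 = 2.0000
MRP = 5.72% − 1.17% = 4.55%
E(R) = R_f + β_L × MRP = 1.17% + 2.0000 × 4.55% = 10.27%

10.27%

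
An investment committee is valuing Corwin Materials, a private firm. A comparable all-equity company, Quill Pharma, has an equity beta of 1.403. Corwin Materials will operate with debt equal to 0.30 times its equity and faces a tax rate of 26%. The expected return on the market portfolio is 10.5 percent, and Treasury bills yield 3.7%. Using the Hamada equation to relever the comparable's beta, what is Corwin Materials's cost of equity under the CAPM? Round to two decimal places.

β_L = β_U × [1 + (1 − t)(D/E)] = 1.403 × [1 + (1 − 0.26) × 0.30]
    = 1.403 × [1 + 0.74 × 0.30] = 1.403 × 1.2220 = 1.7145
MRP = 10.5% − 3.7% = 6.80%
E(R) = R_f + β_L × MRP = 3.7% + 1.7145 × 6.8% = 15.36%

15.36%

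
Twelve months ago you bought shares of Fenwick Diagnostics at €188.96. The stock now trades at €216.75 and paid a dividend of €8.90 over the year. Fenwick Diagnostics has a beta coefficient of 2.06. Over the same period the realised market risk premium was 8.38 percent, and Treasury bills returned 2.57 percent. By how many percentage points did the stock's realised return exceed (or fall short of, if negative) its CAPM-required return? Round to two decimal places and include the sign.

Realised HPR = (P1 + D1 − P0) / P0 = (216.75 + 8.90 − 188.96) / 188.96 = 36.69 / 188.96 = 19.4168%
CAPM required = R_f + β·MRP = 2.57% + 2.06 × 8.38% = 19.8328%
α = realised − required = 19.4168% − 19.8328% = -0.42%

-0.42%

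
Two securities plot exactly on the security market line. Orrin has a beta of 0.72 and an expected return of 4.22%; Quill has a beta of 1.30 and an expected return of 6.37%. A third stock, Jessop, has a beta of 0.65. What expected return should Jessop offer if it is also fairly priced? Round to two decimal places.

3.96%

MRP (SML slope) = (6.37% − 4.22%) / (1.30 − 0.72) = 2.15% / 0.58 = 3.7069%
R_f (intercept) = 4.22% − 0.72 × 3.7069% = 1.5510%
E(R_Jessop) = R_f + β × MRP = 1.5510% + 0.65 × 3.7069% = 3.96%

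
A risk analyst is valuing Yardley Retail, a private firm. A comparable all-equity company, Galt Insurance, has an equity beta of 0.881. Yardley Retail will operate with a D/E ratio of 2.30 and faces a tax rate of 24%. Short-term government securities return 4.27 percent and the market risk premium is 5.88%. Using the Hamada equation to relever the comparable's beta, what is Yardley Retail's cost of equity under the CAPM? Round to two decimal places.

18.51%

β_L = β_U × [1 + (1 − t)(D/E)] = 0.881 × [1 + (1 − 0.24) × 2.30]
    = 0.881 × [1 + 0.76 × 2.30] = 0.881 × 2.7480 = 2.4210
E(R) = R_f + β_L × MRP = 4.27% + 2.4210 × 5.88% = 18.51%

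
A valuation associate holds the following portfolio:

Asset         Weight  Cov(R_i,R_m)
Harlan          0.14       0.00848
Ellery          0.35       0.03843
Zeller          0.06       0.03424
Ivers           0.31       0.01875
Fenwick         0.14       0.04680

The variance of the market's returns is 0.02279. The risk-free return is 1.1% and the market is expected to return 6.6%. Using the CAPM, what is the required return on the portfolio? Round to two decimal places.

8.11%

β_Harlan = 0.00848 / 0.02279 = 0.3721
β_Ellery = 0.03843 / 0.02279 = 1.6863
β_Zeller = 0.03424 / 0.02279 = 1.5024
β_Ivers = 0.01875 / 0.02279 = 0.8227
β_Fenwick = 0.04680 / 0.02279 = 2.0535
β_P = Σ w_i β_i = 0.14×0.3721 + 0.35×1.6863 + 0.06×1.5024 + 0.31×0.8227 + 0.14×2.0535 = 1.2750
MRP = 6.6% − 1.1% = 5.50%
E(R_P) = R_f + β_P × MRP = 1.1% + 1.2750 × 5.5% = 8.11%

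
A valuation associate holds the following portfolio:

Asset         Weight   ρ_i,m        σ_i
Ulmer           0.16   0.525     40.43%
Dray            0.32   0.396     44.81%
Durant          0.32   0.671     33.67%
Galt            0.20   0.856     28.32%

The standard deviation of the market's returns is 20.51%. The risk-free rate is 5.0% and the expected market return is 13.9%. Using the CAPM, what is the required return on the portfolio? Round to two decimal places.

14.18%

β_Ulmer = 0.525 × 40.43% / 20.51% = 1.0349
β_Dray = 0.396 × 44.81% / 20.51% = 0.8652
β_Durant = 0.671 × 33.67% / 20.51% = 1.1015
β_Galt = 0.856 × 28.32% / 20.51% = 1.1820
β_P = Σ w_i β_i = 0.16×1.0349 + 0.32×0.8652 + 0.32×1.1015 + 0.20×1.1820 = 1.0313
MRP = 13.9% − 5.0% = 8.90%
E(R_P) = R_f + β_P × MRP = 5.0% + 1.0313 × 8.9% = 14.18%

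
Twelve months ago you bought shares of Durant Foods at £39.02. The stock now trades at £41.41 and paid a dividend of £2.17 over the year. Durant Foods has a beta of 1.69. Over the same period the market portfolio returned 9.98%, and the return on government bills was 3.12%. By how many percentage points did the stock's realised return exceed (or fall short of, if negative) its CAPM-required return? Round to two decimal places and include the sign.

-3.03%

Realised HPR = (P1 + D1 − P0) / P0 = (41.41 + 2.17 − 39.02) / 39.02 = 4.56 / 39.02 = 11.6863%
MRP = 9.98% − 3.12% = 6.86%
CAPM required = R_f + β·MRP = 3.12% + 1.69 × 6.86% = 14.7134%
α = realised − required = 11.6863% − 14.7134% = -3.03%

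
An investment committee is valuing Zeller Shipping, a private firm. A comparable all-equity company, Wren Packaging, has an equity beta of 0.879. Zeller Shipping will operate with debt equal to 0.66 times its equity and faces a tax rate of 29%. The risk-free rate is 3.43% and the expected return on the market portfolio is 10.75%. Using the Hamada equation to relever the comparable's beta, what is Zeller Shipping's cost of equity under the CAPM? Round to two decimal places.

β_L = β_U × [1 + (1 − t)(D/E)] = 0.879 × [1 + (1 − 0.29) × 0.66]
    = 0.879 × [1 + 0.71 × 0.66] = 0.879 × 1.4686 = 1.2909
MRP = 10.75% − 3.43% = 7.32%
E(R) = R_f + β_L × MRP = 3.43% + 1.2909 × 7.32% = 12.88%

12.88%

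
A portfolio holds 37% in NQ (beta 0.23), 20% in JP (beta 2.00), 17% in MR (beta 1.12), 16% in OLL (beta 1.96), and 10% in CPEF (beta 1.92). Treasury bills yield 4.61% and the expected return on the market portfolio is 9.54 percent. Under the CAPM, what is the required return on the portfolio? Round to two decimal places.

10.43%

β_P = Σ w_i β_i = 0.37×0.23 + 0.20×2.00 + 0.17×1.12 + 0.16×1.96 + 0.10×1.92 = 1.1811
MRP = 9.54% − 4.61% = 4.93%
E(R_P) = R_f + β_P × MRP = 4.61% + 1.1811 × 4.93% = 10.43%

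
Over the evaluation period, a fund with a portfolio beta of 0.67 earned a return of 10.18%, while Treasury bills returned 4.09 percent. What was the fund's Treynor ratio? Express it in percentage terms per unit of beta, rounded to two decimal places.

9.09%

Treynor = (R_P − R_f) / β_P = (10.18% − 4.09%) / 0.6700 = 6.09% / 0.6700 = 9.09%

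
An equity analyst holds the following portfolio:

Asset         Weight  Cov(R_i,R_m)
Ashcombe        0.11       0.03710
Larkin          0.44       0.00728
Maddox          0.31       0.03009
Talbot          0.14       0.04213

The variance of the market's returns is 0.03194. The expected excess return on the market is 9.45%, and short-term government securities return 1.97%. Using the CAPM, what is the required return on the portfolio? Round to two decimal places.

8.63%

β_Ashcombe = 0.03710 / 0.03194 = 1.1616
β_Larkin = 0.00728 / 0.03194 = 0.2279
β_Maddox = 0.03009 / 0.03194 = 0.9421
β_Talbot = 0.04213 / 0.03194 = 1.3190
β_P = Σ w_i β_i = 0.11×1.1616 + 0.44×0.2279 + 0.31×0.9421 + 0.14×1.3190 = 0.7048
E(R_P) = R_f + β_P × MRP = 1.97% + 0.7048 × 9.45% = 8.63%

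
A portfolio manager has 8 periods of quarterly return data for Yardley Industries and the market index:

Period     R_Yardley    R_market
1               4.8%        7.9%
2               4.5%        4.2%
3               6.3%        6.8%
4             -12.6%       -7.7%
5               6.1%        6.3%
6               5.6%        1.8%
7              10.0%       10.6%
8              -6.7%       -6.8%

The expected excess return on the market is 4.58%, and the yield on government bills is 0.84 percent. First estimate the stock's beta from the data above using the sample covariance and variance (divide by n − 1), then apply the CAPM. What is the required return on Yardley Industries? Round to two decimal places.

Mean R_i = (4.8 + 4.5 + 6.3 − 12.6 + 6.1 + 5.6 + 10.0 − 6.7) / 8 = 2.2500%
Mean R_m = (7.9 + 4.2 + 6.8 − 7.7 + 6.3 + 1.8 + 10.6 − 6.8) / 8 = 2.8875%
Σ(R_i − R̄_i)(R_m − R̄_m) = 344.7750  ⇒  Cov = 344.7750 / 7 = 49.2536
Σ(R_m − R̄_m)² = 320.4088  ⇒  Var(R_m) = 320.4088 / 7 = 45.7727
β = Cov / Var(R_m) = 49.2536 / 45.7727 = 1.0760
E(R) = R_f + β × MRP = 0.84% + 1.0760 × 4.58% = 5.77%

5.77%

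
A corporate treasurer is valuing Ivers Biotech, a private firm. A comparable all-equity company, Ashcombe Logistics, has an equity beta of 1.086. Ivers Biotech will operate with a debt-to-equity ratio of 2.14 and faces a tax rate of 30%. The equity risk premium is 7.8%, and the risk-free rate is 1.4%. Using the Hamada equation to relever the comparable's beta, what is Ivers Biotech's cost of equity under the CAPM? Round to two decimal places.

β_L = β_U × [1 + (1 − t)(D/E)] = 1.086 × [1 + (1 − 0.30) × 2.14]
    = 1.086 × [1 + 0.70 × 2.14] = 1.086 × 2.4980 = 2.7128
E(R) = R_f + β_L × MRP = 1.4% + 2.7128 × 7.8% = 22.56%

22.56%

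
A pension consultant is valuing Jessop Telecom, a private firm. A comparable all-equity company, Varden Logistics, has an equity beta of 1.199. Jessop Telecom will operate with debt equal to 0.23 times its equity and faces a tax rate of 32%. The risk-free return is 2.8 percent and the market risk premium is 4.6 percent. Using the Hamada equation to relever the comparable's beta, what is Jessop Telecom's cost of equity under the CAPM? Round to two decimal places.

9.18%

β_L = β_U × [1 + (1 − t)(D/E)] = 1.199 × [1 + (1 − 0.32) × 0.23]
    = 1.199 × [1 + 0.68 × 0.23] = 1.199 × 1.1564 = 1.3865
E(R) = R_f + β_L × MRP = 2.8% + 1.3865 × 4.6% = 9.18%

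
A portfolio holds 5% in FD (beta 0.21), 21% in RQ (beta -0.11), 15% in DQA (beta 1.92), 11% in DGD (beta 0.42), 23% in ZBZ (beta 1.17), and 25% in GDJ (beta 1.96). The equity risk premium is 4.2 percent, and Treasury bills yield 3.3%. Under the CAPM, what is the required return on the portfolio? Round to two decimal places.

7.84%

β_P = Σ w_i β_i = 0.05×0.21 + 0.21×-0.11 + 0.15×1.92 + 0.11×0.42 + 0.23×1.17 + 0.25×1.96 = 1.0807
E(R_P) = R_f + β_P × MRP = 3.3% + 1.0807 × 4.2% = 7.84%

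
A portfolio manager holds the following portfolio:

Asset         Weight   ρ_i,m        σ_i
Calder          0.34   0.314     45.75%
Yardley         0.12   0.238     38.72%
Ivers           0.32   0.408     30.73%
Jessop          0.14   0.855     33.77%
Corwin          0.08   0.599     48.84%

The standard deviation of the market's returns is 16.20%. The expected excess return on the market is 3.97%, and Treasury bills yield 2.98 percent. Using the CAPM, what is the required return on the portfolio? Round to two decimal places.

7.00%

β_Calder = 0.314 × 45.75% / 16.20% = 0.8868
β_Yardley = 0.238 × 38.72% / 16.20% = 0.5688
β_Ivers = 0.408 × 30.73% / 16.20% = 0.7739
β_Jessop = 0.855 × 33.77% / 16.20% = 1.7823
β_Corwin = 0.599 × 48.84% / 16.20% = 1.8059
β_P = Σ w_i β_i = 0.34×0.8868 + 0.12×0.5688 + 0.32×0.7739 + 0.14×1.7823 + 0.08×1.8059 = 1.0114
E(R_P) = R_f + β_P × MRP = 2.98% + 1.0114 × 3.97% = 7.00%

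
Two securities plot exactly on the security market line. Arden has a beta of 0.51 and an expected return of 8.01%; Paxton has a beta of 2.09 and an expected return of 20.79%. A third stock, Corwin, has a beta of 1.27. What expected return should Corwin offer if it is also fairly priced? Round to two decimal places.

MRP (SML slope) = (20.79% − 8.01%) / (2.09 − 0.51) = 12.78% / 1.58 = 8.0886%
R_f (intercept) = 8.01% − 0.51 × 8.0886% = 3.8848%
E(R_Corwin) = R_f + β × MRP = 3.8848% + 1.27 × 8.0886% = 14.16%

14.16%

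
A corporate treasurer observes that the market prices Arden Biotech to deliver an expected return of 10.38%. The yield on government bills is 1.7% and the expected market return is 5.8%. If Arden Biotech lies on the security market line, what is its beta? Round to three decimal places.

2.117

MRP = 5.8% − 1.7% = 4.10%
β = (E(R) − R_f) / MRP = (10.38% − 1.7%) / 4.1% = 8.68% / 4.1% = 2.117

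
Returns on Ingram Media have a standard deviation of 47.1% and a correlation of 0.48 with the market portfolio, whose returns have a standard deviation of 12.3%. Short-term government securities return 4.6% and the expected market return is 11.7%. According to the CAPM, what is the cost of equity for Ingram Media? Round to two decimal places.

β = ρ × σ_i / σ_m = 0.48 × 47.1% / 12.3% = 1.8380
MRP = 11.7% − 4.6% = 7.10%
E(R) = 4.6% + 1.8380 × 7.1% = 17.65%

17.65%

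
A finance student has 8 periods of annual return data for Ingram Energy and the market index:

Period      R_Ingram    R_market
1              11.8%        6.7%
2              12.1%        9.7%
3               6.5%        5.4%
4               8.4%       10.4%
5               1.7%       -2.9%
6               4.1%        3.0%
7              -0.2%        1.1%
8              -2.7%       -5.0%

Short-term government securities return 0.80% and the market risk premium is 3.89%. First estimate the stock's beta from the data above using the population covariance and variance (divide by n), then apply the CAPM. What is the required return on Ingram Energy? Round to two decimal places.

Mean R_i = (11.8 + 12.1 + 6.5 + 8.4 + 1.7 + 4.1 − 0.2 − 2.7) / 8 = 5.2125%
Mean R_m = (6.7 + 9.7 + 5.4 + 10.4 − 2.9 + 3.0 + 1.1 − 5.0) / 8 = 3.5500%
Σ(R_i − R̄_i)(R_m − R̄_m) = 191.5050  ⇒  Cov = 191.5050 / 8 = 23.9381
Σ(R_m − R̄_m)² = 219.1000  ⇒  Var(R_m) = 219.1000 / 8 = 27.3875
β = Cov / Var(R_m) = 23.9381 / 27.3875 = 0.8741
E(R) = R_f + β × MRP = 0.80% + 0.8741 × 3.89% = 4.20%

4.20%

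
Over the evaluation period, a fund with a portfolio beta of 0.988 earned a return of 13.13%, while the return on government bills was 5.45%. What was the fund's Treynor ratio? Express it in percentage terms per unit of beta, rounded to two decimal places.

Treynor = (R_P − R_f) / β_P = (13.13% − 5.45%) / 0.9880 = 7.68% / 0.9880 = 7.77%

7.77%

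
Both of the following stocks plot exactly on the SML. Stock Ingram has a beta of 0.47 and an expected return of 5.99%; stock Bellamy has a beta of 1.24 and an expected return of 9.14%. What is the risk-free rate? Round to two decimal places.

Both satisfy E(R) = R_f + β·MRP, so the slope of the SML is
MRP = (9.14% − 5.99%) / (1.24 − 0.47) = 3.15% / 0.77 = 4.0909%
R_f = E(R_Ingram) − β_Ingram·MRP = 5.99% − 0.47 × 4.0909% = 4.0673%

4.07%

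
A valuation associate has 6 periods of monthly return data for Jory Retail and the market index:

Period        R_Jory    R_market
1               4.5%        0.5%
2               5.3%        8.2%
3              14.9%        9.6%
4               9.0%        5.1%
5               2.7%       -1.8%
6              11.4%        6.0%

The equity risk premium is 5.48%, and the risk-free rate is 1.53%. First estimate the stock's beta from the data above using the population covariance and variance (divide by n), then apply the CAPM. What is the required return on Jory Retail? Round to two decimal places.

Mean R_i = (4.5 + 5.3 + 14.9 + 9.0 + 2.7 + 11.4) / 6 = 7.9667%
Mean R_m = (0.5 + 8.2 + 9.6 + 5.1 − 1.8 + 6.0) / 6 = 4.6000%
Σ(R_i − R̄_i)(R_m − R̄_m) = 78.3100  ⇒  Cov = 78.3100 / 6 = 13.0517
Σ(R_m − R̄_m)² = 97.9400  ⇒  Var(R_m) = 97.9400 / 6 = 16.3233
β = Cov / Var(R_m) = 13.0517 / 16.3233 = 0.7996
E(R) = R_f + β × MRP = 1.53% + 0.7996 × 5.48% = 5.91%

5.91%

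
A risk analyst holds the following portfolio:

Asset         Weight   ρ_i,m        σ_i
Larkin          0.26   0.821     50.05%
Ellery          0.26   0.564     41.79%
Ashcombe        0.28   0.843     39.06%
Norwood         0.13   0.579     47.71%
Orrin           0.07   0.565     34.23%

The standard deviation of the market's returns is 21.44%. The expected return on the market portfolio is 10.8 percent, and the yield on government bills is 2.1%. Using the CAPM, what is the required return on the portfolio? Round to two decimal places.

14.67%

β_Larkin = 0.821 × 50.05% / 21.44% = 1.9166
β_Ellery = 0.564 × 41.79% / 21.44% = 1.0993
β_Ashcombe = 0.843 × 39.06% / 21.44% = 1.5358
β_Norwood = 0.579 × 47.71% / 21.44% = 1.2884
β_Orrin = 0.565 × 34.23% / 21.44% = 0.9020
β_P = Σ w_i β_i = 0.26×1.9166 + 0.26×1.0993 + 0.28×1.5358 + 0.13×1.2884 + 0.07×0.9020 = 1.4448
MRP = 10.8% − 2.1% = 8.70%
E(R_P) = R_f + β_P × MRP = 2.1% + 1.4448 × 8.7% = 14.67%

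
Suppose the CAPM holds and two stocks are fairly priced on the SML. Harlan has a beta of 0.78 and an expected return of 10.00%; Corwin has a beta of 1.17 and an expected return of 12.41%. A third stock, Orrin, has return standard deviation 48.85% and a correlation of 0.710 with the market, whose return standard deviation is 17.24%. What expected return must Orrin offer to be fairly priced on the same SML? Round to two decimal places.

MRP = (12.41% − 10.00%) / (1.17 − 0.78) = 6.1795%
R_f = 10.00% − 0.78 × 6.1795% = 5.1800%
β_Orrin = ρ·σ_i/σ_m = 0.710 × 48.85 / 17.24 = 2.0118
E(R_Orrin) = R_f + β × MRP = 5.1800% + 2.0118 × 6.1795% = 17.61%

17.61%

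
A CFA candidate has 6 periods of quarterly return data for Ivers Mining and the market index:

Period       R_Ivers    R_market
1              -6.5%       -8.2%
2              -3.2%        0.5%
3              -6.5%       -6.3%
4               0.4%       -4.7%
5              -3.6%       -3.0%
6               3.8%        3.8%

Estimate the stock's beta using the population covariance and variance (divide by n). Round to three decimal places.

0.700

Mean R_i = (-6.5 − 3.2 − 6.5 + 0.4 − 3.6 + 3.8) / 6 = -2.6000%
Mean R_m = (-8.2 + 0.5 − 6.3 − 4.7 − 3.0 + 3.8) / 6 = -2.9833%
Σ(R_i − R̄_i)(R_m − R̄_m) = 69.4700  ⇒  Cov = 69.4700 / 6 = 11.5783
Σ(R_m − R̄_m)² = 99.3083  ⇒  Var(R_m) = 99.3083 / 6 = 16.5514
β = Cov / Var(R_m) = 11.5783 / 16.5514 = 0.6995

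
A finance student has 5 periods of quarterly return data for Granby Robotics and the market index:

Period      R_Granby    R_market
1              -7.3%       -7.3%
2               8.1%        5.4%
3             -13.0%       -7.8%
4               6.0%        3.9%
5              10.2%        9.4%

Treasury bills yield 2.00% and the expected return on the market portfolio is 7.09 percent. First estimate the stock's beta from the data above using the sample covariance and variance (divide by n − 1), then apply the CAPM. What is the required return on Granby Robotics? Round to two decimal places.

Mean R_i = (-7.3 + 8.1 − 13.0 + 6.0 + 10.2) / 5 = 0.8000%
Mean R_m = (-7.3 + 5.4 − 7.8 + 3.9 + 9.4) / 5 = 0.7200%
Σ(R_i − R̄_i)(R_m − R̄_m) = 314.8300  ⇒  Cov = 314.8300 / 4 = 78.7075
Σ(R_m − R̄_m)² = 244.2680  ⇒  Var(R_m) = 244.2680 / 4 = 61.0670
β = Cov / Var(R_m) = 78.7075 / 61.0670 = 1.2889
MRP = 7.09% − 2.00% = 5.09%
E(R) = R_f + β × MRP = 2.00% + 1.2889 × 5.09% = 8.56%

8.56%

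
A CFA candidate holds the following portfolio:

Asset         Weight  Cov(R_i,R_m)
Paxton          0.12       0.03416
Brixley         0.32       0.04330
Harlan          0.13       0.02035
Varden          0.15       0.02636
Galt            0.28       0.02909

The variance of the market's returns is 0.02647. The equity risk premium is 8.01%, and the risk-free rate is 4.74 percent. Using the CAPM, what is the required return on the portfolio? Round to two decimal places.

14.64%

β_Paxton = 0.03416 / 0.02647 = 1.2905
β_Brixley = 0.04330 / 0.02647 = 1.6358
β_Harlan = 0.02035 / 0.02647 = 0.7688
β_Varden = 0.02636 / 0.02647 = 0.9958
β_Galt = 0.02909 / 0.02647 = 1.0990
β_P = Σ w_i β_i = 0.12×1.2905 + 0.32×1.6358 + 0.13×0.7688 + 0.15×0.9958 + 0.28×1.0990 = 1.2354
E(R_P) = R_f + β_P × MRP = 4.74% + 1.2354 × 8.01% = 14.64%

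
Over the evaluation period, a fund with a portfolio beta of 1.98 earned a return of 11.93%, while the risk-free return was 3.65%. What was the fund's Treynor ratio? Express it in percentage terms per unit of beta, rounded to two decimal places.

Treynor = (R_P − R_f) / β_P = (11.93% − 3.65%) / 1.9800 = 8.28% / 1.9800 = 4.18%

4.18%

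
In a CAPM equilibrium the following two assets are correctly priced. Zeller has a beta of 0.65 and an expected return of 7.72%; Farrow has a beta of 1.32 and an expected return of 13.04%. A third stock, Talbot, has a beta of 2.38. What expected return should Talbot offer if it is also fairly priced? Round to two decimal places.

MRP (SML slope) = (13.04% − 7.72%) / (1.32 − 0.65) = 5.32% / 0.67 = 7.9403%
R_f (intercept) = 7.72% − 0.65 × 7.9403% = 2.5588%
E(R_Talbot) = R_f + β × MRP = 2.5588% + 2.38 × 7.9403% = 21.46%

21.46%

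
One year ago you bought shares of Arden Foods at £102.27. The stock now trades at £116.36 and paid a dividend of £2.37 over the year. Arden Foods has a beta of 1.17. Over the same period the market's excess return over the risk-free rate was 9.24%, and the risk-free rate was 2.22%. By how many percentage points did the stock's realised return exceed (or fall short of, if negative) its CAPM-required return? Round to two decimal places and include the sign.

+3.06%

Realised HPR = (P1 + D1 − P0) / P0 = (116.36 + 2.37 − 102.27) / 102.27 = 16.46 / 102.27 = 16.0947%
CAPM required = R_f + β·MRP = 2.22% + 1.17 × 9.24% = 13.0308%
α = realised − required = 16.0947% − 13.0308% = +3.06%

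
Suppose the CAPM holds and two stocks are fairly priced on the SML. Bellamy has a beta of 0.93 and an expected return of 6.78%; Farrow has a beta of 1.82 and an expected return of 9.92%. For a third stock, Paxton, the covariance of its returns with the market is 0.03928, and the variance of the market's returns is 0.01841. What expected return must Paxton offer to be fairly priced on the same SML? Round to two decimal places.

MRP = (9.92% − 6.78%) / (1.82 − 0.93) = 3.5281%
R_f = 6.78% − 0.93 × 3.5281% = 3.4989%
β_Paxton = Cov / Var(R_m) = 0.03928 / 0.01841 = 2.1336
E(R_Paxton) = R_f + β × MRP = 3.4989% + 2.1336 × 3.5281% = 11.03%

11.03%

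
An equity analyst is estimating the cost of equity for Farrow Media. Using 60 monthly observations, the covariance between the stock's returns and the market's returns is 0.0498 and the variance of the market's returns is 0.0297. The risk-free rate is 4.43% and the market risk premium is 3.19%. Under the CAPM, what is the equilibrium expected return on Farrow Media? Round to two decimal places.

β = Cov(R_i, R_m) / Var(R_m) = 0.0498 / 0.0297 = 1.6768
E(R) = R_f + β × MRP = 4.43% + 1.6768 × 3.19% = 9.78%

9.78%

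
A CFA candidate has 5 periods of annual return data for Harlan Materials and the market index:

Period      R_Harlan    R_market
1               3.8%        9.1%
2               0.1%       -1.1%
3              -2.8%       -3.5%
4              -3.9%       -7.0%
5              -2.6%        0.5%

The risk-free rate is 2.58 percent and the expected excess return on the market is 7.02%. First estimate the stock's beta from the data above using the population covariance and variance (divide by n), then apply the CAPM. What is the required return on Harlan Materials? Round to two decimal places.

5.88%

Mean R_i = (3.8 + 0.1 − 2.8 − 3.9 − 2.6) / 5 = -1.0800%
Mean R_m = (9.1 − 1.1 − 3.5 − 7.0 + 0.5) / 5 = -0.4000%
Σ(R_i − R̄_i)(R_m − R̄_m) = 68.1100  ⇒  Cov = 68.1100 / 5 = 13.6220
Σ(R_m − R̄_m)² = 144.7200  ⇒  Var(R_m) = 144.7200 / 5 = 28.9440
β = Cov / Var(R_m) = 13.6220 / 28.9440 = 0.4706
E(R) = R_f + β × MRP = 2.58% + 0.4706 × 7.02% = 5.88%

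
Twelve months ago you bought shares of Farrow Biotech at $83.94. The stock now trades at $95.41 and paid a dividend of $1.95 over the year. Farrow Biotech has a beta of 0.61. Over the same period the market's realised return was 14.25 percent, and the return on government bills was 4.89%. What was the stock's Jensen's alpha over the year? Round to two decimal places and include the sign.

Realised HPR = (P1 + D1 − P0) / P0 = (95.41 + 1.95 − 83.94) / 83.94 = 13.42 / 83.94 = 15.9876%
MRP = 14.25% − 4.89% = 9.36%
CAPM required = R_f + β·MRP = 4.89% + 0.61 × 9.36% = 10.5996%
α = realised − required = 15.9876% − 10.5996% = +5.39%

+5.39%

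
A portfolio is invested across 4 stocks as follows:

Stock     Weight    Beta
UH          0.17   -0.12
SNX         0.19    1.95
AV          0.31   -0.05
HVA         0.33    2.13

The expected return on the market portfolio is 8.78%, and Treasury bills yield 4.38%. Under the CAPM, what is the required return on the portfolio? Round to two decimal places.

β_P = Σ w_i β_i = 0.17×-0.12 + 0.19×1.95 + 0.31×-0.05 + 0.33×2.13 = 1.0375
MRP = 8.78% − 4.38% = 4.40%
E(R_P) = R_f + β_P × MRP = 4.38% + 1.0375 × 4.40% = 8.95%

8.95%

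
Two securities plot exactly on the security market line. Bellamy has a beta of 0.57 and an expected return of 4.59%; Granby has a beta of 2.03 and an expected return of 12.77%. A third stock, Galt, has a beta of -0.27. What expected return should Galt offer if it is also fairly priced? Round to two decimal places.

MRP (SML slope) = (12.77% − 4.59%) / (2.03 − 0.57) = 8.18% / 1.46 = 5.6027%
R_f (intercept) = 4.59% − 0.57 × 5.6027% = 1.3965%
E(R_Galt) = R_f + β × MRP = 1.3965% + -0.27 × 5.6027% = -0.12%

-0.12%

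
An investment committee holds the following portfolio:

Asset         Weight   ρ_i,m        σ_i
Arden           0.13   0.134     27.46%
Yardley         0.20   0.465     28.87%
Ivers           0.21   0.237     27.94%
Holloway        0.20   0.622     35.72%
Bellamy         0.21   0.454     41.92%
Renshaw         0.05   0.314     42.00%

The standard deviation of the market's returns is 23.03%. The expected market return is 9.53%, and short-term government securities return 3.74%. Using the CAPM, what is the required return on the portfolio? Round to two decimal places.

β_Arden = 0.134 × 27.46% / 23.03% = 0.1598
β_Yardley = 0.465 × 28.87% / 23.03% = 0.5829
β_Ivers = 0.237 × 27.94% / 23.03% = 0.2875
β_Holloway = 0.622 × 35.72% / 23.03% = 0.9647
β_Bellamy = 0.454 × 41.92% / 23.03% = 0.8264
β_Renshaw = 0.314 × 42.00% / 23.03% = 0.5726
β_P = Σ w_i β_i = 0.13×0.1598 + 0.20×0.5829 + 0.21×0.2875 + 0.20×0.9647 + 0.21×0.8264 + 0.05×0.5726 = 0.5928
MRP = 9.53% − 3.74% = 5.79%
E(R_P) = R_f + β_P × MRP = 3.74% + 0.5928 × 5.79% = 7.17%

7.17%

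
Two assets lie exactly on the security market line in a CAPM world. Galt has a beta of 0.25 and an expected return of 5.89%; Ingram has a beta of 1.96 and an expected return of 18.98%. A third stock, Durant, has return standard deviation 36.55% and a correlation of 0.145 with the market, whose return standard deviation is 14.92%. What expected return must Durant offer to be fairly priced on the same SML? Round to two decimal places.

6.70%

MRP = (18.98% − 5.89%) / (1.96 − 0.25) = 7.6550%
R_f = 5.89% − 0.25 × 7.6550% = 3.9763%
β_Durant = ρ·σ_i/σ_m = 0.145 × 36.55 / 14.92 = 0.3552
E(R_Durant) = R_f + β × MRP = 3.9763% + 0.3552 × 7.6550% = 6.70%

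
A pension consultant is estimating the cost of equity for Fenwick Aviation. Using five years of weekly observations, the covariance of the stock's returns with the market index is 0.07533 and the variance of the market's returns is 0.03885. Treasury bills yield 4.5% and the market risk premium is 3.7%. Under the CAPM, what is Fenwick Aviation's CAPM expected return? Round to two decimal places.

11.67%

β = Cov(R_i, R_m) / Var(R_m) = 0.07533 / 0.03885 = 1.9390
E(R) = R_f + β × MRP = 4.5% + 1.9390 × 3.7% = 11.67%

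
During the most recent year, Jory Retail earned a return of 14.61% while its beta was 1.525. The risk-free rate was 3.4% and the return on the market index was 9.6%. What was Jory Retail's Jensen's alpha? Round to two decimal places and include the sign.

+1.76%

Market excess return = 9.6% − 3.4% = 6.20%
CAPM benchmark = R_f + β(R_m − R_f) = 3.4% + 1.525 × 6.2% = 12.8550%
α = actual − benchmark = 14.61% − 12.8550% = +1.76%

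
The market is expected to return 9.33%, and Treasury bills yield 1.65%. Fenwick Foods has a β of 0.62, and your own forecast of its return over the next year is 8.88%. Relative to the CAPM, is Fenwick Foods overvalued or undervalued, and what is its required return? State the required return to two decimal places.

MRP = 9.33% − 1.65% = 7.68%
Required return = R_f + β·MRP = 1.65% + 0.62 × 7.68% = 6.41%
Forecast 8.88% > required 6.41% → the stock plots above the SML → undervalued.

Undervalued; required return 6.41%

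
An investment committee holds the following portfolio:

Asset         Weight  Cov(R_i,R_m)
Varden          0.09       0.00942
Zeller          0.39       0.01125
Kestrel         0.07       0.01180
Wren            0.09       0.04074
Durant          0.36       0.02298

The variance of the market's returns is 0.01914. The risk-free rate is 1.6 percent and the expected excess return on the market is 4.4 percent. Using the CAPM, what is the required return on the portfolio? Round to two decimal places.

5.74%

β_Varden = 0.00942 / 0.01914 = 0.4922
β_Zeller = 0.01125 / 0.01914 = 0.5878
β_Kestrel = 0.01180 / 0.01914 = 0.6165
β_Wren = 0.04074 / 0.01914 = 2.1285
β_Durant = 0.02298 / 0.01914 = 1.2006
β_P = Σ w_i β_i = 0.09×0.4922 + 0.39×0.5878 + 0.07×0.6165 + 0.09×2.1285 + 0.36×1.2006 = 0.9405
E(R_P) = R_f + β_P × MRP = 1.6% + 0.9405 × 4.4% = 5.74%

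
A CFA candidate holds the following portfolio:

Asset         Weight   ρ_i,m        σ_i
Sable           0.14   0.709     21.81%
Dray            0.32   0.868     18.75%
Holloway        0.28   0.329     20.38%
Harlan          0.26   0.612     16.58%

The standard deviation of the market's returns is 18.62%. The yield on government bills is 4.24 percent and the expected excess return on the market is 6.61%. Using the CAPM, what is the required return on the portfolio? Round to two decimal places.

β_Sable = 0.709 × 21.81% / 18.62% = 0.8305
β_Dray = 0.868 × 18.75% / 18.62% = 0.8741
β_Holloway = 0.329 × 20.38% / 18.62% = 0.3601
β_Harlan = 0.612 × 16.58% / 18.62% = 0.5449
β_P = Σ w_i β_i = 0.14×0.8305 + 0.32×0.8741 + 0.28×0.3601 + 0.26×0.5449 = 0.6385
E(R_P) = R_f + β_P × MRP = 4.24% + 0.6385 × 6.61% = 8.46%

8.46%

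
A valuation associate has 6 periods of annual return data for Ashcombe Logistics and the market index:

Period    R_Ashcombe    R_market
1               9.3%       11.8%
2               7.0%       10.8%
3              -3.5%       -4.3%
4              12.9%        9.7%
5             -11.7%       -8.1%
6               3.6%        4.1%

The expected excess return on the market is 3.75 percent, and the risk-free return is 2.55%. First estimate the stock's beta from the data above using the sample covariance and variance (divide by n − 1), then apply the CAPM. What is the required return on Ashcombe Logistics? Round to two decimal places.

6.40%

Mean R_i = (9.3 + 7.0 − 3.5 + 12.9 − 11.7 + 3.6) / 6 = 2.9333%
Mean R_m = (11.8 + 10.8 − 4.3 + 9.7 − 8.1 + 4.1) / 6 = 4.0000%
Σ(R_i − R̄_i)(R_m − R̄_m) = 364.6500  ⇒  Cov = 364.6500 / 5 = 72.9300
Σ(R_m − R̄_m)² = 354.8800  ⇒  Var(R_m) = 354.8800 / 5 = 70.9760
β = Cov / Var(R_m) = 72.9300 / 70.9760 = 1.0275
E(R) = R_f + β × MRP = 2.55% + 1.0275 × 3.75% = 6.40%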